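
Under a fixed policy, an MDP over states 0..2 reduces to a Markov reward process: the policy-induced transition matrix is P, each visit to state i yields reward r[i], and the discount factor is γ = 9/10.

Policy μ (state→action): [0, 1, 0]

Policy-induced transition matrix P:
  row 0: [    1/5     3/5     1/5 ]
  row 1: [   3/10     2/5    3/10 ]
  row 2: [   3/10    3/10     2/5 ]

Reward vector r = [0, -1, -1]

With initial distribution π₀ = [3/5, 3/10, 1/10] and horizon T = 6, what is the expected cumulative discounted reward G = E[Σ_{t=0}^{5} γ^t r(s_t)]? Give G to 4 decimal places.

G = -3.1075

t=0: π = [0.6000, 0.3000, 0.1000], E[r] = -0.4000, γ^t·E[r] = -0.400000, running G = -0.400000
t=1: π = [0.2400, 0.5100, 0.2500], E[r] = -0.7600, γ^t·E[r] = -0.684000, running G = -1.084000
t=2: π = [0.2760, 0.4230, 0.3010], E[r] = -0.7240, γ^t·E[r] = -0.586440, running G = -1.670440
t=3: π = [0.2724, 0.4251, 0.3025], E[r] = -0.7276, γ^t·E[r] = -0.530420, running G = -2.200860
t=4: π = [0.2728, 0.4242, 0.3030], E[r] = -0.7272, γ^t·E[r] = -0.477142, running G = -2.678003
t=5: π = [0.2727, 0.4243, 0.3030], E[r] = -0.7273, γ^t·E[r] = -0.429449, running G = -3.107452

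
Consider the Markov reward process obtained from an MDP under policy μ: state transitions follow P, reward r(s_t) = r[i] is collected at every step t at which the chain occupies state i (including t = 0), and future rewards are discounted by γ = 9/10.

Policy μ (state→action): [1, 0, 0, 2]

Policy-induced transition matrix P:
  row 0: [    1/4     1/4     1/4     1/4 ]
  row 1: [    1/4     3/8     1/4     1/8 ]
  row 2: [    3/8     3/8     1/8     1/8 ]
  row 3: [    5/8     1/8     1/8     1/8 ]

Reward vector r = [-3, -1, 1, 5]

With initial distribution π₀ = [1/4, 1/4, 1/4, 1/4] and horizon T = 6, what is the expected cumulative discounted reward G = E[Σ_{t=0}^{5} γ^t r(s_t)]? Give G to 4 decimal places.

t=0: π = [0.2500, 0.2500, 0.2500, 0.2500], E[r] = 0.5000, γ^t·E[r] = 0.500000, running G = 0.500000
t=1: π = [0.3750, 0.2813, 0.1875, 0.1563], E[r] = -0.4375, γ^t·E[r] = -0.393750, running G = 0.106250
t=2: π = [0.3320, 0.2891, 0.2070, 0.1719], E[r] = -0.2188, γ^t·E[r] = -0.177188, running G = -0.070938
t=3: π = [0.3403, 0.2905, 0.2026, 0.1665], E[r] = -0.2764, γ^t·E[r] = -0.201472, running G = -0.272409
t=4: π = [0.3378, 0.2908, 0.2039, 0.1675], E[r] = -0.2626, γ^t·E[r] = -0.172274, running G = -0.444683
t=5: π = [0.3383, 0.2909, 0.2036, 0.1672], E[r] = -0.2661, γ^t·E[r] = -0.157155, running G = -0.601839

G = -0.6018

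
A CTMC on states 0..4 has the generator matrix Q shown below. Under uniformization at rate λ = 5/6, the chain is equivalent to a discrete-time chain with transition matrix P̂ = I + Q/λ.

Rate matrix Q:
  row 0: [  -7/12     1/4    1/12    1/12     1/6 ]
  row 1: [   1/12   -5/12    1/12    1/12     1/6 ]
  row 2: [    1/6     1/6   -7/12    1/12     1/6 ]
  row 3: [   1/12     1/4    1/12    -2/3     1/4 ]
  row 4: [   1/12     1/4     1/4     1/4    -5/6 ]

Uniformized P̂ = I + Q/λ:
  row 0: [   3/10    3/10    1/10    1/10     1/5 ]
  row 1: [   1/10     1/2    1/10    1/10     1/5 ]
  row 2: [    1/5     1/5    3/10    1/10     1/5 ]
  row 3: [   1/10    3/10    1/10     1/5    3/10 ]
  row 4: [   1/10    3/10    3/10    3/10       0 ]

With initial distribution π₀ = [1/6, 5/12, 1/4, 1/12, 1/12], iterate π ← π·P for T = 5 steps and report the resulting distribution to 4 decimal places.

π = [0.1462, 0.3538, 0.1698, 0.1509, 0.1793]

t=0: π = [0.1667, 0.4167, 0.2500, 0.0833, 0.0833]
t=1: π = [0.1583, 0.3583, 0.1667, 0.1250, 0.1917]
t=2: π = [0.1483, 0.3550, 0.1717, 0.1508, 0.1742]
t=3: π = [0.1468, 0.3538, 0.1692, 0.1499, 0.1803]
t=4: π = [0.1463, 0.3539, 0.1699, 0.1510, 0.1789]
t=5: π = [0.1462, 0.3538, 0.1698, 0.1509, 0.1793]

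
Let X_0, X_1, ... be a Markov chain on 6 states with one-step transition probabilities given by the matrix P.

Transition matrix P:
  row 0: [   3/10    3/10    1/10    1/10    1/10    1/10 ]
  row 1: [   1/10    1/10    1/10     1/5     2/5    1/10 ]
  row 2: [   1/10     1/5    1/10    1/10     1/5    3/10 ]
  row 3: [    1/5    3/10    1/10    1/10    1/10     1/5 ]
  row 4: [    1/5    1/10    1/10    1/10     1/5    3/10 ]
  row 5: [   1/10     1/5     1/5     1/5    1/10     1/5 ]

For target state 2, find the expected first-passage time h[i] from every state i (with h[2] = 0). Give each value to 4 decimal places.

h = [8.5739, 8.5160, 0.0000, 8.4783, 8.3742, 7.6171]

First-step conditioning: h[2] = 0; for i ≠ 2, h[i] = 1 + Σ_k P[i][k]·h[k].
  h[0] = 1 + 3/10·h[0] + 3/10·h[1] + 1/10·h[3] + 1/10·h[4] + 1/10·h[5]
  h[1] = 1 + 1/10·h[0] + 1/10·h[1] + 1/5·h[3] + 2/5·h[4] + 1/10·h[5]
  h[3] = 1 + 1/5·h[0] + 3/10·h[1] + 1/10·h[3] + 1/10·h[4] + 1/5·h[5]
  h[4] = 1 + 1/5·h[0] + 1/10·h[1] + 1/10·h[3] + 1/5·h[4] + 3/10·h[5]
  h[5] = 1 + 1/10·h[0] + 1/5·h[1] + 1/5·h[3] + 1/10·h[4] + 1/5·h[5]
Solving the 5×5 linear system over states ≠ 2 gives exactly h = [51075/5957, 50730/5957, 0, 195/23, 49885/5957, 45375/5957] (h[2] = 0 is the target).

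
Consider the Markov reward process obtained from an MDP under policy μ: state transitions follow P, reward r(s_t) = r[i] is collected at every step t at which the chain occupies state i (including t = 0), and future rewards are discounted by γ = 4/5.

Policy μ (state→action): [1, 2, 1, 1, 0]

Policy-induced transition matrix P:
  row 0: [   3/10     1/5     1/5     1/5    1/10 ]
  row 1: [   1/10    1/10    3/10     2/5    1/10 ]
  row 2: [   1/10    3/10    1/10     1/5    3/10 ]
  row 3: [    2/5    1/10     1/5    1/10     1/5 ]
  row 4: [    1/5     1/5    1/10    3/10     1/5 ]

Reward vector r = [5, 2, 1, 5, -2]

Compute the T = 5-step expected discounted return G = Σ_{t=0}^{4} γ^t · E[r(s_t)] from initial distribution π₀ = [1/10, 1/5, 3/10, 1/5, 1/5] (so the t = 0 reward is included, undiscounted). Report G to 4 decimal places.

t=0: π = [0.1000, 0.2000, 0.3000, 0.2000, 0.2000], E[r] = 1.8000, γ^t·E[r] = 1.800000, running G = 1.800000
t=1: π = [0.2000, 0.1900, 0.1700, 0.2400, 0.2000], E[r] = 2.3500, γ^t·E[r] = 1.880000, running G = 3.680000
t=2: π = [0.2320, 0.1740, 0.1820, 0.2340, 0.1780], E[r] = 2.5040, γ^t·E[r] = 1.602560, running G = 5.282560
t=3: π = [0.2344, 0.1774, 0.1814, 0.2292, 0.1776], E[r] = 2.4990, γ^t·E[r] = 1.279488, running G = 6.562048
t=4: π = [0.2334, 0.1775, 0.1818, 0.2303, 0.1770], E[r] = 2.5015, γ^t·E[r] = 1.024606, running G = 7.586654

G = 7.5867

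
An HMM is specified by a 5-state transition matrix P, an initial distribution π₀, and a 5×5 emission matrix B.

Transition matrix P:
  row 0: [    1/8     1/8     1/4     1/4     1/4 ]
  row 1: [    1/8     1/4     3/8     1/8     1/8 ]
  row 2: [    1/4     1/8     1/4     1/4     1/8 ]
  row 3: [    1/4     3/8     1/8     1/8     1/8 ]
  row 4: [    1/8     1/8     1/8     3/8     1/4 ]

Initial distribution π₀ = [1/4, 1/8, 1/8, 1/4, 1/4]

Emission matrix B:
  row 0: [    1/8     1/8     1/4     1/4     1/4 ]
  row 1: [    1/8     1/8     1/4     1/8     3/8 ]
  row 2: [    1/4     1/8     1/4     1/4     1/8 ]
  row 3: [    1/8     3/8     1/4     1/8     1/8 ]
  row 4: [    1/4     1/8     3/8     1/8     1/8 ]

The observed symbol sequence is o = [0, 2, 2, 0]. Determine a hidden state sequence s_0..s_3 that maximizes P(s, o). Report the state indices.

t=0: δ = [3.125e-02, 1.562e-02, 3.125e-02, 3.125e-02, 6.250e-02]  (obs o_0=0)
t=1: δ = [1.953e-03, 2.930e-03, 1.953e-03, 5.859e-03, 5.859e-03]  ψ = [2, 3, 0, 4, 4]  (obs o_1=2)
t=2: δ = [3.662e-04, 5.493e-04, 2.747e-04, 5.493e-04, 5.493e-04]  ψ = [3, 3, 1, 4, 4]  (obs o_2=2)
t=3: δ = [1.717e-05, 2.575e-05, 5.150e-05, 2.575e-05, 3.433e-05]  ψ = [3, 3, 1, 4, 4]  (obs o_3=0)
backtrack: best end state = 2; path = [4, 3, 1, 2]

path = [4, 3, 1, 2]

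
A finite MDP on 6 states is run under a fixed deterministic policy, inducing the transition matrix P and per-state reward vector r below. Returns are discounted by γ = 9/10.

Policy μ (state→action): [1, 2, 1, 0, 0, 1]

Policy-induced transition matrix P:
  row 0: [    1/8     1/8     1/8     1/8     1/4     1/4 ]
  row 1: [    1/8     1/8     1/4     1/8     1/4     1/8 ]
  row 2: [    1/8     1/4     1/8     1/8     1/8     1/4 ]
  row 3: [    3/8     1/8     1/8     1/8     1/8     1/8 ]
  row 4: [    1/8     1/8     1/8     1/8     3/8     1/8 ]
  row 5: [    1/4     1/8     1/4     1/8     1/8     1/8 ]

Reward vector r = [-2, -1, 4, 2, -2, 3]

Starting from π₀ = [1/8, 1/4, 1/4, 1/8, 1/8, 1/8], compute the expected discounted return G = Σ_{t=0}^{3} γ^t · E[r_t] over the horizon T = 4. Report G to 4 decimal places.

t=0: π = [0.1250, 0.2500, 0.2500, 0.1250, 0.1250, 0.1250], E[r] = 0.8750, γ^t·E[r] = 0.875000, running G = 0.875000
t=1: π = [0.1719, 0.1563, 0.1719, 0.1250, 0.2031, 0.1719], E[r] = 0.5469, γ^t·E[r] = 0.492188, running G = 1.367188
t=2: π = [0.1777, 0.1465, 0.1660, 0.1250, 0.2168, 0.1680], E[r] = 0.4824, γ^t·E[r] = 0.390762, running G = 1.757949
t=3: π = [0.1772, 0.1458, 0.1643, 0.1250, 0.2197, 0.1680], E[r] = 0.4714, γ^t·E[r] = 0.343677, running G = 2.101626

G = 2.1016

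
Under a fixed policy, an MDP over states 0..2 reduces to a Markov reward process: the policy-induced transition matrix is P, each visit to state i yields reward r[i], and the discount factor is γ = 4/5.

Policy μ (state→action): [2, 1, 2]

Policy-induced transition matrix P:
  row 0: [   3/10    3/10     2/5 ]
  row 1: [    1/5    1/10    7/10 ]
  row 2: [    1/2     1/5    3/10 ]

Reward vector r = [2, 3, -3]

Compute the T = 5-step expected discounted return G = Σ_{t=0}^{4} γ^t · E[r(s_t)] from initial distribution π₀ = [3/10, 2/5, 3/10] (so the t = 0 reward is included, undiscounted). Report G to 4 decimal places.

G = 0.8959

t=0: π = [0.3000, 0.4000, 0.3000], E[r] = 0.9000, γ^t·E[r] = 0.900000, running G = 0.900000
t=1: π = [0.3200, 0.1900, 0.4900], E[r] = -0.2600, γ^t·E[r] = -0.208000, running G = 0.692000
t=2: π = [0.3790, 0.2130, 0.4080], E[r] = 0.1730, γ^t·E[r] = 0.110720, running G = 0.802720
t=3: π = [0.3603, 0.2166, 0.4231], E[r] = 0.1011, γ^t·E[r] = 0.051763, running G = 0.854483
t=4: π = [0.3630, 0.2144, 0.4227], E[r] = 0.1010, γ^t·E[r] = 0.041378, running G = 0.895861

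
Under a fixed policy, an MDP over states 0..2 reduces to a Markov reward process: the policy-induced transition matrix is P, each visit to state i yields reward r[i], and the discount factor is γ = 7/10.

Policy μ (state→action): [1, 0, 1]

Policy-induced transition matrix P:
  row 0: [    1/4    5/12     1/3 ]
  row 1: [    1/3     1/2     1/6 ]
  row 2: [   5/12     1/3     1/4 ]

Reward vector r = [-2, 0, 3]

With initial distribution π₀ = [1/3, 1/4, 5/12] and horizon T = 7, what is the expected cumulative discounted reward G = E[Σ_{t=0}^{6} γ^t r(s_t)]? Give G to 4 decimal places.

G = 0.7483

t=0: π = [0.3333, 0.2500, 0.4167], E[r] = 0.5833, γ^t·E[r] = 0.583333, running G = 0.583333
t=1: π = [0.3403, 0.4028, 0.2569], E[r] = 0.0903, γ^t·E[r] = 0.063194, running G = 0.646528
t=2: π = [0.3264, 0.4288, 0.2448], E[r] = 0.0816, γ^t·E[r] = 0.039983, running G = 0.686510
t=3: π = [0.3265, 0.4320, 0.2415], E[r] = 0.0713, γ^t·E[r] = 0.024465, running G = 0.710975
t=4: π = [0.3262, 0.4325, 0.2412], E[r] = 0.0711, γ^t·E[r] = 0.017082, running G = 0.728057
t=5: π = [0.3262, 0.4326, 0.2411], E[r] = 0.0709, γ^t·E[r] = 0.011921, running G = 0.739978
t=6: π = [0.3262, 0.4326, 0.2411], E[r] = 0.0709, γ^t·E[r] = 0.008344, running G = 0.748322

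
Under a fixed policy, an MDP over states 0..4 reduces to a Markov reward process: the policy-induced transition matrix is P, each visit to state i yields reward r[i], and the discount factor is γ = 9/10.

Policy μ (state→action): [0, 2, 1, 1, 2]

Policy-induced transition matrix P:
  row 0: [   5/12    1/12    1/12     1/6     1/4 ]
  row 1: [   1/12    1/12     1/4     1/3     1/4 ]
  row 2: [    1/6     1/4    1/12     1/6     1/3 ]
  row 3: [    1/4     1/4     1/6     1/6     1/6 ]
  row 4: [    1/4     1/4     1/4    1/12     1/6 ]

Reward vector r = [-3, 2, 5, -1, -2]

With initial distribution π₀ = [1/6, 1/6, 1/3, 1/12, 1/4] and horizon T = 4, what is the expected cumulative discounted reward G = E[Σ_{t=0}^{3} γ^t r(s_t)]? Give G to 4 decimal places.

G = 0.5325

t=0: π = [0.1667, 0.1667, 0.3333, 0.0833, 0.2500], E[r] = 0.9167, γ^t·E[r] = 0.916667, running G = 0.916667
t=1: π = [0.2222, 0.1944, 0.1597, 0.1736, 0.2500], E[r] = -0.1528, γ^t·E[r] = -0.137500, running G = 0.779167
t=2: π = [0.2413, 0.1806, 0.1719, 0.1782, 0.2280], E[r] = -0.1377, γ^t·E[r] = -0.111563, running G = 0.667604
t=3: π = [0.2458, 0.1797, 0.1663, 0.1778, 0.2305], E[r] = -0.1853, γ^t·E[r] = -0.135105, running G = 0.532499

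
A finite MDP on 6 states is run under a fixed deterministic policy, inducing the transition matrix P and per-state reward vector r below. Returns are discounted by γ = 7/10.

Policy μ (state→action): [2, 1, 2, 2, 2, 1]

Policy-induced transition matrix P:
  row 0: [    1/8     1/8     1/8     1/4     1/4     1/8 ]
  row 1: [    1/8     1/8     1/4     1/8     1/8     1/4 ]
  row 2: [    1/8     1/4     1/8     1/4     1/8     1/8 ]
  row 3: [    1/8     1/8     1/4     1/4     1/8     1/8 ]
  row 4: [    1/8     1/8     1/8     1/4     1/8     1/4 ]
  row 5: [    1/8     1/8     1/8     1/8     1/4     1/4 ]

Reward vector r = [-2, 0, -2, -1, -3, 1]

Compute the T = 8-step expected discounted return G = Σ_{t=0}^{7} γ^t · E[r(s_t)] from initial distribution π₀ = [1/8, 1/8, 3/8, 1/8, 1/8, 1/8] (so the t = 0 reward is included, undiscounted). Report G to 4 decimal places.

G = -3.7184

t=0: π = [0.1250, 0.1250, 0.3750, 0.1250, 0.1250, 0.1250], E[r] = -1.3750, γ^t·E[r] = -1.375000, running G = -1.375000
t=1: π = [0.1250, 0.1719, 0.1563, 0.2188, 0.1563, 0.1719], E[r] = -1.0781, γ^t·E[r] = -0.754688, running G = -2.129688
t=2: π = [0.1250, 0.1445, 0.1738, 0.2070, 0.1621, 0.1875], E[r] = -1.1035, γ^t·E[r] = -0.540723, running G = -2.670410
t=3: π = [0.1250, 0.1467, 0.1689, 0.2085, 0.1641, 0.1868], E[r] = -1.1018, γ^t·E[r] = -0.377920, running G = -3.048330
t=4: π = [0.1250, 0.1461, 0.1694, 0.2083, 0.1640, 0.1872], E[r] = -1.1018, γ^t·E[r] = -0.264551, running G = -3.312881
t=5: π = [0.1250, 0.1462, 0.1693, 0.2083, 0.1640, 0.1872], E[r] = -1.1019, γ^t·E[r] = -0.185189, running G = -3.498070
t=6: π = [0.1250, 0.1462, 0.1693, 0.2083, 0.1640, 0.1872], E[r] = -1.1019, γ^t·E[r] = -0.129632, running G = -3.627702
t=7: π = [0.1250, 0.1462, 0.1693, 0.2083, 0.1640, 0.1872], E[r] = -1.1019, γ^t·E[r] = -0.090742, running G = -3.718444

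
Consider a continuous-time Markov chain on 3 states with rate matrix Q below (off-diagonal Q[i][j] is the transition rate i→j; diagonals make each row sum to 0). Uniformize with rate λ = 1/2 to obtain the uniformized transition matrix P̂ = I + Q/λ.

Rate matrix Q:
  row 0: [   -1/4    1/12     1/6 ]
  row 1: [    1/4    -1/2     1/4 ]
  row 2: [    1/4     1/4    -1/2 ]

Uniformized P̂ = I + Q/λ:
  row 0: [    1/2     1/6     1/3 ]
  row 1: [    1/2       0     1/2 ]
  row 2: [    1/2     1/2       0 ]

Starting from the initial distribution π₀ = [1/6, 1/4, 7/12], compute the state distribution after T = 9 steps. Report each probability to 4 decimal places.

π = [0.5000, 0.2226, 0.2774]

t=0: π = [0.1667, 0.2500, 0.5833]
t=1: π = [0.5000, 0.3194, 0.1806]
t=2: π = [0.5000, 0.1736, 0.3264]
t=3: π = [0.5000, 0.2465, 0.2535]
t=4: π = [0.5000, 0.2101, 0.2899]
t=5: π = [0.5000, 0.2283, 0.2717]
t=6: π = [0.5000, 0.2192, 0.2808]
t=7: π = [0.5000, 0.2237, 0.2763]
t=8: π = [0.5000, 0.2215, 0.2785]
t=9: π = [0.5000, 0.2226, 0.2774]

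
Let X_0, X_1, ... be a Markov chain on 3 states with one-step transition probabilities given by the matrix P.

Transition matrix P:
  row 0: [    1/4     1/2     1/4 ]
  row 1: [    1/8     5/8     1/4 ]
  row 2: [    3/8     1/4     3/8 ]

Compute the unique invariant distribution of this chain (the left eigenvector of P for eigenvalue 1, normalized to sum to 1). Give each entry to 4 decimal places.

Balance equations π_j = Σ_i π_i·P[i][j]:
  π_0 = 1/4·π_0 + 1/8·π_1 + 3/8·π_2
  π_1 = 1/2·π_0 + 5/8·π_1 + 1/4·π_2
  normalize: π_0 + π_1 + π_2 = 1
Solving the linear system gives exactly π = [11/49, 24/49, 2/7].

π = [0.2245, 0.4898, 0.2857]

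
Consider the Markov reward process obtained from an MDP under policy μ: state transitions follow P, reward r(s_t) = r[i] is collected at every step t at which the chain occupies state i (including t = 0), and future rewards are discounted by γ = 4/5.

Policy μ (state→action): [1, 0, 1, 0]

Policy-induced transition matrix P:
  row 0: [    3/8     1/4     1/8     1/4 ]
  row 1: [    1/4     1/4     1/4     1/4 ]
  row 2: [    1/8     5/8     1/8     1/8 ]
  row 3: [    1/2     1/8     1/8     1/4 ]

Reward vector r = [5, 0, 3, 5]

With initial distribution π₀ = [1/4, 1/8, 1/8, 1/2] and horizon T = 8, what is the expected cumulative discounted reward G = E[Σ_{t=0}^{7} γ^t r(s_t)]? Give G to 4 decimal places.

t=0: π = [0.2500, 0.1250, 0.1250, 0.5000], E[r] = 4.1250, γ^t·E[r] = 4.125000, running G = 4.125000
t=1: π = [0.3906, 0.2344, 0.1406, 0.2344], E[r] = 3.5469, γ^t·E[r] = 2.837500, running G = 6.962500
t=2: π = [0.3398, 0.2734, 0.1543, 0.2324], E[r] = 3.3242, γ^t·E[r] = 2.127500, running G = 9.090000
t=3: π = [0.3313, 0.2788, 0.1592, 0.2307], E[r] = 3.2876, γ^t·E[r] = 1.683250, running G = 10.773250
t=4: π = [0.3292, 0.2809, 0.1599, 0.2301], E[r] = 3.2760, γ^t·E[r] = 1.341863, running G = 12.115113
t=5: π = [0.3287, 0.2812, 0.1601, 0.2300], E[r] = 3.2739, γ^t·E[r] = 1.072785, running G = 13.187898
t=6: π = [0.3286, 0.2813, 0.1601, 0.2300], E[r] = 3.2733, γ^t·E[r] = 0.858067, running G = 14.045965
t=7: π = [0.3286, 0.2813, 0.1602, 0.2300], E[r] = 3.2731, γ^t·E[r] = 0.686428, running G = 14.732392

G = 14.7324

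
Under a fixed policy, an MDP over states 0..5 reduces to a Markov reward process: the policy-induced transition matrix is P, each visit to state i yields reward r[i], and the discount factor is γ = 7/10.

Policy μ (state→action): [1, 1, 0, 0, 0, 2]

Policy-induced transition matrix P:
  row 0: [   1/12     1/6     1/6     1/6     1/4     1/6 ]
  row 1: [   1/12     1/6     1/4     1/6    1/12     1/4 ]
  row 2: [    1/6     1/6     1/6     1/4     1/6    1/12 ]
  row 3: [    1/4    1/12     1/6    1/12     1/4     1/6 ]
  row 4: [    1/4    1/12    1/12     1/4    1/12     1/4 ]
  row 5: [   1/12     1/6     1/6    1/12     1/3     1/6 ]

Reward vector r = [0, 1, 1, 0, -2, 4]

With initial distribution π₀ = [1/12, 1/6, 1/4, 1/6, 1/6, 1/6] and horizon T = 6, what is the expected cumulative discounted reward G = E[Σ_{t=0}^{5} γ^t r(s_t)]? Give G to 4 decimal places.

G = 1.9674

t=0: π = [0.0833, 0.1667, 0.2500, 0.1667, 0.1667, 0.1667], E[r] = 0.7500, γ^t·E[r] = 0.750000, running G = 0.750000
t=1: π = [0.1597, 0.1389, 0.1667, 0.1736, 0.1875, 0.1736], E[r] = 0.6250, γ^t·E[r] = 0.437500, running G = 1.187500
t=2: π = [0.1574, 0.1366, 0.1626, 0.1672, 0.1962, 0.1800], E[r] = 0.6267, γ^t·E[r] = 0.307101, running G = 1.494601
t=3: π = [0.1575, 0.1364, 0.1617, 0.1676, 0.1960, 0.1808], E[r] = 0.6295, γ^t·E[r] = 0.215913, running G = 1.710514
t=4: π = [0.1574, 0.1364, 0.1617, 0.1674, 0.1962, 0.1809], E[r] = 0.6292, γ^t·E[r] = 0.151076, running G = 1.861590
t=5: π = [0.1574, 0.1364, 0.1617, 0.1675, 0.1962, 0.1809], E[r] = 0.6293, γ^t·E[r] = 0.105770, running G = 1.967360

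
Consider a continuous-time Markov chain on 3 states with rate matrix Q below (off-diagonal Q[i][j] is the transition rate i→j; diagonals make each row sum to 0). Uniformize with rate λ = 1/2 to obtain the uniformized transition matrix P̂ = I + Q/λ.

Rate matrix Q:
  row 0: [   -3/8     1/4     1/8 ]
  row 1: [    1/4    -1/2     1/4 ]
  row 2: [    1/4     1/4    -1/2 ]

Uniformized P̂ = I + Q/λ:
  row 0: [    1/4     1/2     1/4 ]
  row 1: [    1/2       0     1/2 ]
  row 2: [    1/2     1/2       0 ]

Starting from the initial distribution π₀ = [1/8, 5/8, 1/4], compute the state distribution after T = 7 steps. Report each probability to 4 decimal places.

t=0: π = [0.1250, 0.6250, 0.2500]
t=1: π = [0.4688, 0.1875, 0.3438]
t=2: π = [0.3828, 0.4063, 0.2109]
t=3: π = [0.4043, 0.2969, 0.2988]
t=4: π = [0.3989, 0.3516, 0.2495]
t=5: π = [0.4003, 0.3242, 0.2755]
t=6: π = [0.3999, 0.3379, 0.2622]
t=7: π = [0.4000, 0.3311, 0.2689]

π = [0.4000, 0.3311, 0.2689]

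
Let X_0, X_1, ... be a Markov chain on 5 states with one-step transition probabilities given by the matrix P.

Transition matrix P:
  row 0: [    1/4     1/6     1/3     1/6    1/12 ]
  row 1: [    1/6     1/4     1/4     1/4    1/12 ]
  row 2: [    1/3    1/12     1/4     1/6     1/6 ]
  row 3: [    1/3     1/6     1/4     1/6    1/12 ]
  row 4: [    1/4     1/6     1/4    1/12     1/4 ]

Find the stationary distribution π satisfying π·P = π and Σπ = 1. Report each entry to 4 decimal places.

Balance equations π_j = Σ_i π_i·P[i][j]:
  π_0 = 1/4·π_0 + 1/6·π_1 + 1/3·π_2 + 1/3·π_3 + 1/4·π_4
  π_1 = 1/6·π_0 + 1/4·π_1 + 1/12·π_2 + 1/6·π_3 + 1/6·π_4
  π_2 = 1/3·π_0 + 1/4·π_1 + 1/4·π_2 + 1/4·π_3 + 1/4·π_4
  π_3 = 1/6·π_0 + 1/4·π_1 + 1/6·π_2 + 1/6·π_3 + 1/12·π_4
  normalize: π_0 + π_1 + π_2 + π_3 + π_4 = 1
Solving the linear system gives exactly π = [1565/5717, 2693/17151, 4679/17151, 967/5717, 2183/17151].

π = [0.2737, 0.1570, 0.2728, 0.1691, 0.1273]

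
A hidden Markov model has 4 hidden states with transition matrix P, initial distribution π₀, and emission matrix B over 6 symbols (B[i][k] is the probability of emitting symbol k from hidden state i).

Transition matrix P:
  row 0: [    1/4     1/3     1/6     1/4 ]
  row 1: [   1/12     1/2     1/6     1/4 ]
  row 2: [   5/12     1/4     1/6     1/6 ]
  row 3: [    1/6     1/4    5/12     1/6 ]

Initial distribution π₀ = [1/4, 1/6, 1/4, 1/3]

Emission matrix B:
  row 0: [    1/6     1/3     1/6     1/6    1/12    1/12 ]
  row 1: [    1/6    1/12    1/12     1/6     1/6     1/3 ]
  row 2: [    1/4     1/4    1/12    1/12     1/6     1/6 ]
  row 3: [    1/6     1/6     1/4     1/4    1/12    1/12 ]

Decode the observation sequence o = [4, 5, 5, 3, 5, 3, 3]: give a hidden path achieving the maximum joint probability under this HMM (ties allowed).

path = [1, 1, 1, 1, 1, 1, 1]

t=0: δ = [2.083e-02, 2.778e-02, 4.167e-02, 2.778e-02]  (obs o_0=4)
t=1: δ = [1.447e-03, 4.630e-03, 1.929e-03, 5.787e-04]  ψ = [2, 1, 3, 1]  (obs o_1=5)
t=2: δ = [6.698e-05, 7.716e-04, 1.286e-04, 9.645e-05]  ψ = [2, 1, 1, 1]  (obs o_2=5)
t=3: δ = [1.072e-05, 6.430e-05, 1.072e-05, 4.823e-05]  ψ = [1, 1, 1, 1]  (obs o_3=3)
t=4: δ = [6.698e-07, 1.072e-05, 3.349e-06, 1.340e-06]  ψ = [3, 1, 3, 1]  (obs o_4=5)
t=5: δ = [2.326e-07, 8.931e-07, 1.488e-07, 6.698e-07]  ψ = [2, 1, 1, 1]  (obs o_5=3)
t=6: δ = [1.861e-08, 7.442e-08, 2.326e-08, 5.582e-08]  ψ = [3, 1, 3, 1]  (obs o_6=3)
backtrack: best end state = 1; path = [1, 1, 1, 1, 1, 1, 1]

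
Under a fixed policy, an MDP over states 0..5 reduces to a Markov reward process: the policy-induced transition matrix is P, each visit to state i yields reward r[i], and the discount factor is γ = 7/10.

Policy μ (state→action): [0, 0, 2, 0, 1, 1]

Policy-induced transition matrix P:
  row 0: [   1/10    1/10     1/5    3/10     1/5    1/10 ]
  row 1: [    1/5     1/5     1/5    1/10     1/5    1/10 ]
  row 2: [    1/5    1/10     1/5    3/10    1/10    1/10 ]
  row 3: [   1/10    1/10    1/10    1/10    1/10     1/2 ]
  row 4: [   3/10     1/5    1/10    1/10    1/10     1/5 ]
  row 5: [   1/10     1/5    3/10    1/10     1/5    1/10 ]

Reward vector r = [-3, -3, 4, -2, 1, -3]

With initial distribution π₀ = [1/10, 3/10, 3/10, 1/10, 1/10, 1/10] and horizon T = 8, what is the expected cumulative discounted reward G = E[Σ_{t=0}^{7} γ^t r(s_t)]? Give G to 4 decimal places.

t=0: π = [0.1000, 0.3000, 0.3000, 0.1000, 0.1000, 0.1000], E[r] = -0.4000, γ^t·E[r] = -0.400000, running G = -0.400000
t=1: π = [0.1800, 0.1500, 0.1900, 0.1800, 0.1500, 0.1500], E[r] = -0.8900, γ^t·E[r] = -0.623000, running G = -1.023000
t=2: π = [0.1640, 0.1450, 0.1820, 0.1740, 0.1480, 0.1870], E[r] = -0.9600, γ^t·E[r] = -0.470400, running G = -1.493400
t=3: π = [0.1623, 0.1480, 0.1865, 0.1692, 0.1496, 0.1844], E[r] = -0.9269, γ^t·E[r] = -0.317927, running G = -1.811327
t=4: π = [0.1634, 0.1482, 0.1866, 0.1698, 0.1495, 0.1826], E[r] = -0.9264, γ^t·E[r] = -0.222438, running G = -2.033765
t=5: π = [0.1634, 0.1480, 0.1863, 0.1700, 0.1494, 0.1829], E[r] = -0.9279, γ^t·E[r] = -0.155959, running G = -2.189724
t=6: π = [0.1633, 0.1480, 0.1863, 0.1699, 0.1494, 0.1829], E[r] = -0.9279, γ^t·E[r] = -0.109172, running G = -2.298896
t=7: π = [0.1633, 0.1480, 0.1864, 0.1699, 0.1494, 0.1829], E[r] = -0.9279, γ^t·E[r] = -0.076413, running G = -2.375309

G = -2.3753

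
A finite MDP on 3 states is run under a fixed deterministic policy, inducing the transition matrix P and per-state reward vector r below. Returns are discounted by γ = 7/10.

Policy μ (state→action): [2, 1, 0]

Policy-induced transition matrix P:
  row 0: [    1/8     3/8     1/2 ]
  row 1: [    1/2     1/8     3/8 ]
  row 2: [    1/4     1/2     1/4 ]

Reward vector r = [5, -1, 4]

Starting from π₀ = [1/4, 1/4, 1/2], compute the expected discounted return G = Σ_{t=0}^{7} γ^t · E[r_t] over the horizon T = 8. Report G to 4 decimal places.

G = 8.4814

t=0: π = [0.2500, 0.2500, 0.5000], E[r] = 3.0000, γ^t·E[r] = 3.000000, running G = 3.000000
t=1: π = [0.2813, 0.3750, 0.3438], E[r] = 2.4063, γ^t·E[r] = 1.684375, running G = 4.684375
t=2: π = [0.3086, 0.3242, 0.3672], E[r] = 2.6875, γ^t·E[r] = 1.316875, running G = 6.001250
t=3: π = [0.2925, 0.3398, 0.3677], E[r] = 2.5933, γ^t·E[r] = 0.889489, running G = 6.890739
t=4: π = [0.2984, 0.3360, 0.3656], E[r] = 2.6184, γ^t·E[r] = 0.628680, running G = 7.519419
t=5: π = [0.2967, 0.3367, 0.3666], E[r] = 2.6132, γ^t·E[r] = 0.439200, running G = 7.958619
t=6: π = [0.2971, 0.3366, 0.3663], E[r] = 2.6138, γ^t·E[r] = 0.307515, running G = 8.266134
t=7: π = [0.2970, 0.3366, 0.3664], E[r] = 2.6139, γ^t·E[r] = 0.215268, running G = 8.481402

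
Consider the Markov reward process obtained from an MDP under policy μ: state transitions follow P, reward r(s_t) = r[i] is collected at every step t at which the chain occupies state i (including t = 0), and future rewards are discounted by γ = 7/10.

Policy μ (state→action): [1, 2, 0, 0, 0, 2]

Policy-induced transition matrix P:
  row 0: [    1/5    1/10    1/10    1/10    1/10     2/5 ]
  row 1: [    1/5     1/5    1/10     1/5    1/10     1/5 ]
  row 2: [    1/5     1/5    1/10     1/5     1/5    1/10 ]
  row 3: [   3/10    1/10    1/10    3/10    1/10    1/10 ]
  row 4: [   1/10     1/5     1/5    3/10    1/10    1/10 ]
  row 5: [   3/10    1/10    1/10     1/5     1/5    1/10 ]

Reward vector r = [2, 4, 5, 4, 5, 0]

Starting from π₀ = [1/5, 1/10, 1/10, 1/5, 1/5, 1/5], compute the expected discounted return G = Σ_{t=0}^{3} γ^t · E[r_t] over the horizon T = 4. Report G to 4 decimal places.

t=0: π = [0.2000, 0.1000, 0.1000, 0.2000, 0.2000, 0.2000], E[r] = 3.1000, γ^t·E[r] = 3.100000, running G = 3.100000
t=1: π = [0.2200, 0.1400, 0.1200, 0.2200, 0.1300, 0.1700], E[r] = 3.1300, γ^t·E[r] = 2.191000, running G = 5.291000
t=2: π = [0.2260, 0.1390, 0.1130, 0.2130, 0.1290, 0.1800], E[r] = 3.0700, γ^t·E[r] = 1.504300, running G = 6.795300
t=3: π = [0.2264, 0.1381, 0.1129, 0.2116, 0.1293, 0.1817], E[r] = 3.0626, γ^t·E[r] = 1.050472, running G = 7.845772

G = 7.8458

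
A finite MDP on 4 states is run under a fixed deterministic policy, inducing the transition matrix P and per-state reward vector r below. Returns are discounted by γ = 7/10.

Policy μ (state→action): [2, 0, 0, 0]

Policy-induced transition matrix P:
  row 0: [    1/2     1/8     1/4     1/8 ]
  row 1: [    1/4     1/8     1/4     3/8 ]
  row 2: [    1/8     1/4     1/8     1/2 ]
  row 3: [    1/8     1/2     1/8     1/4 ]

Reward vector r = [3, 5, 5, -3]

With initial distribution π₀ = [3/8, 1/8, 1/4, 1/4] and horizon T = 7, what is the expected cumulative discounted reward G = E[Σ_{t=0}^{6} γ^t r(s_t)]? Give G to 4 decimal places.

G = 6.6615

t=0: π = [0.3750, 0.1250, 0.2500, 0.2500], E[r] = 2.2500, γ^t·E[r] = 2.250000, running G = 2.250000
t=1: π = [0.2813, 0.2500, 0.1875, 0.2813], E[r] = 2.1875, γ^t·E[r] = 1.531250, running G = 3.781250
t=2: π = [0.2617, 0.2539, 0.1914, 0.2930], E[r] = 2.1328, γ^t·E[r] = 1.045078, running G = 4.826328
t=3: π = [0.2549, 0.2588, 0.1895, 0.2969], E[r] = 2.1152, γ^t·E[r] = 0.725525, running G = 5.551854
t=4: π = [0.2529, 0.2600, 0.1892, 0.2979], E[r] = 2.1113, γ^t·E[r] = 0.506930, running G = 6.058783
t=5: π = [0.2523, 0.2603, 0.1891, 0.2982], E[r] = 2.1098, γ^t·E[r] = 0.354594, running G = 6.413378
t=6: π = [0.2522, 0.2605, 0.1891, 0.2983], E[r] = 2.1094, γ^t·E[r] = 0.248171, running G = 6.661549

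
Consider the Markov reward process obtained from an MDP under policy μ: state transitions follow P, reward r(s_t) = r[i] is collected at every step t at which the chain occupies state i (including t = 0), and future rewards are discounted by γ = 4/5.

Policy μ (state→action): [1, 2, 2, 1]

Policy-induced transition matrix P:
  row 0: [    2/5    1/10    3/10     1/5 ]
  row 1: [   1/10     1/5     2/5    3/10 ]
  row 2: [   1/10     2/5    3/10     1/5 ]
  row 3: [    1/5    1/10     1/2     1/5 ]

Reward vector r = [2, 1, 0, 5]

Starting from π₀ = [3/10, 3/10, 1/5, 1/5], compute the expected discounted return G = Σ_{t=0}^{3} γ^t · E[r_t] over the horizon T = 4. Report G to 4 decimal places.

t=0: π = [0.3000, 0.3000, 0.2000, 0.2000], E[r] = 1.9000, γ^t·E[r] = 1.900000, running G = 1.900000
t=1: π = [0.2100, 0.1900, 0.3700, 0.2300], E[r] = 1.7600, γ^t·E[r] = 1.408000, running G = 3.308000
t=2: π = [0.1860, 0.2300, 0.3650, 0.2190], E[r] = 1.6970, γ^t·E[r] = 1.086080, running G = 4.394080
t=3: π = [0.1777, 0.2325, 0.3668, 0.2230], E[r] = 1.7029, γ^t·E[r] = 0.871885, running G = 5.265965

G = 5.2660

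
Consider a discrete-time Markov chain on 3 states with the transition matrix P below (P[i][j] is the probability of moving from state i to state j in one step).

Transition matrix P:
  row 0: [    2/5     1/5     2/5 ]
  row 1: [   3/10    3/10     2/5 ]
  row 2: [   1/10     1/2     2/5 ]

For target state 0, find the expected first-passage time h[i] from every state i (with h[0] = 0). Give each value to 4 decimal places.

First-step conditioning: h[0] = 0; for i ≠ 0, h[i] = 1 + Σ_k P[i][k]·h[k].
  h[1] = 1 + 3/10·h[1] + 2/5·h[2]
  h[2] = 1 + 1/2·h[1] + 2/5·h[2]
Solving the 2×2 linear system over states ≠ 0 gives exactly h = [0, 50/11, 60/11] (h[0] = 0 is the target).

h = [0.0000, 4.5455, 5.4545]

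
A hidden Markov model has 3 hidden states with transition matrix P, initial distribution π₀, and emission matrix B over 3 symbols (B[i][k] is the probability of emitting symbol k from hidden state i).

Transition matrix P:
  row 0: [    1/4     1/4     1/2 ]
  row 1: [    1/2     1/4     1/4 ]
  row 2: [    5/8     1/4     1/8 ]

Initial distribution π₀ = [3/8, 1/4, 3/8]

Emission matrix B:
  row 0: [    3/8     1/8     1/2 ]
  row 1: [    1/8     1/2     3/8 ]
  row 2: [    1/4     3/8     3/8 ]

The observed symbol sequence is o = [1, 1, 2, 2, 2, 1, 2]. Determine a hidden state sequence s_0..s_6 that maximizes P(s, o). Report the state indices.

path = [2, 1, 0, 2, 0, 2, 0]

t=0: δ = [4.688e-02, 1.250e-01, 1.406e-01]  (obs o_0=1)
t=1: δ = [1.099e-02, 1.758e-02, 1.172e-02]  ψ = [2, 2, 1]  (obs o_1=1)
t=2: δ = [4.395e-03, 1.648e-03, 2.060e-03]  ψ = [1, 1, 0]  (obs o_2=2)
t=3: δ = [6.437e-04, 4.120e-04, 8.240e-04]  ψ = [2, 0, 0]  (obs o_3=2)
t=4: δ = [2.575e-04, 7.725e-05, 1.207e-04]  ψ = [2, 2, 0]  (obs o_4=2)
t=5: δ = [9.430e-06, 3.219e-05, 4.828e-05]  ψ = [2, 0, 0]  (obs o_5=1)
t=6: δ = [1.509e-05, 4.526e-06, 3.017e-06]  ψ = [2, 2, 1]  (obs o_6=2)
backtrack: best end state = 0; path = [2, 1, 0, 2, 0, 2, 0]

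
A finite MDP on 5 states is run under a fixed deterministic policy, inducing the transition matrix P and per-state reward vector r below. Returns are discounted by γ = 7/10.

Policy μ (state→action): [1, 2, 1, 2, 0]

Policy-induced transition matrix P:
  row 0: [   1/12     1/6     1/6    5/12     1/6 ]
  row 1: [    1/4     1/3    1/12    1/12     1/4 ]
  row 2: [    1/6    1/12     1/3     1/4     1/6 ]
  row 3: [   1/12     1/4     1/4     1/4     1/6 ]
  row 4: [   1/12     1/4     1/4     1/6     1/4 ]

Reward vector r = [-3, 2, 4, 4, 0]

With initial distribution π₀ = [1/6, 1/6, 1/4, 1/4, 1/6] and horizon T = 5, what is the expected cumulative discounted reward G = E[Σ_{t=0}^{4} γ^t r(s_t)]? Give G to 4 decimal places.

t=0: π = [0.1667, 0.1667, 0.2500, 0.2500, 0.1667], E[r] = 1.8333, γ^t·E[r] = 1.833333, running G = 1.833333
t=1: π = [0.1319, 0.2083, 0.2292, 0.2361, 0.1944], E[r] = 1.8819, γ^t·E[r] = 1.317361, running G = 3.150694
t=2: π = [0.1372, 0.2182, 0.2234, 0.2211, 0.2002], E[r] = 1.8027, γ^t·E[r] = 0.883304, running G = 4.033999
t=3: π = [0.1383, 0.2195, 0.2208, 0.2198, 0.2015], E[r] = 1.7867, γ^t·E[r] = 0.612821, running G = 4.646820
t=4: π = [0.1383, 0.2200, 0.2203, 0.2197, 0.2018], E[r] = 1.7848, γ^t·E[r] = 0.428530, running G = 5.075350

G = 5.0754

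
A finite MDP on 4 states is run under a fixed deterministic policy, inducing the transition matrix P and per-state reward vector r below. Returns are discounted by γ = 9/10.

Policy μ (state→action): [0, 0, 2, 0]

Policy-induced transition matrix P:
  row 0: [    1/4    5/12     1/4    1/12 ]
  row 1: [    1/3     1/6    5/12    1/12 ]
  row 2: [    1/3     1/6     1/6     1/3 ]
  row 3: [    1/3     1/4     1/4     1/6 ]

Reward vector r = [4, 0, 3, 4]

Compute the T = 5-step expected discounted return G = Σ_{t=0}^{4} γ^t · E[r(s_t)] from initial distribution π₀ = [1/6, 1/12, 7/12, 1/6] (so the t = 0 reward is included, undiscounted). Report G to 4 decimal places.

G = 11.5891

t=0: π = [0.1667, 0.0833, 0.5833, 0.1667], E[r] = 3.0833, γ^t·E[r] = 3.083333, running G = 3.083333
t=1: π = [0.3194, 0.2222, 0.2153, 0.2431], E[r] = 2.8958, γ^t·E[r] = 2.606250, running G = 5.689583
t=2: π = [0.3067, 0.2668, 0.2691, 0.1574], E[r] = 2.6638, γ^t·E[r] = 2.157656, running G = 7.847240
t=3: π = [0.3078, 0.2565, 0.2720, 0.1637], E[r] = 2.7021, γ^t·E[r] = 1.969840, running G = 9.817079
t=4: π = [0.3077, 0.2573, 0.2701, 0.1650], E[r] = 2.7009, γ^t·E[r] = 1.772067, running G = 11.589147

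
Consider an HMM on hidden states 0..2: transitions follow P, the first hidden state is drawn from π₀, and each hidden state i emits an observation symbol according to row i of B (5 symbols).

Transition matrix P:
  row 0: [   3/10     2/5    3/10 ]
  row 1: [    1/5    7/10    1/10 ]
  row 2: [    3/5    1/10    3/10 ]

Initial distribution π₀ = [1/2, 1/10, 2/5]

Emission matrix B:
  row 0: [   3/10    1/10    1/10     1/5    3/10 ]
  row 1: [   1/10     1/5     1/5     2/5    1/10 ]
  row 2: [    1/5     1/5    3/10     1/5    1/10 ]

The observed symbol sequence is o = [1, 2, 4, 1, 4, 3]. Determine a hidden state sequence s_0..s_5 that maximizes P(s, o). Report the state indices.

t=0: δ = [5.000e-02, 2.000e-02, 8.000e-02]  (obs o_0=1)
t=1: δ = [4.800e-03, 4.000e-03, 7.200e-03]  ψ = [2, 0, 2]  (obs o_1=2)
t=2: δ = [1.296e-03, 2.800e-04, 2.160e-04]  ψ = [2, 1, 2]  (obs o_2=4)
t=3: δ = [3.888e-05, 1.037e-04, 7.776e-05]  ψ = [0, 0, 0]  (obs o_3=1)
t=4: δ = [1.400e-05, 7.258e-06, 2.333e-06]  ψ = [2, 1, 2]  (obs o_4=4)
t=5: δ = [8.398e-07, 2.239e-06, 8.398e-07]  ψ = [0, 0, 0]  (obs o_5=3)
backtrack: best end state = 1; path = [2, 2, 0, 2, 0, 1]

path = [2, 2, 0, 2, 0, 1]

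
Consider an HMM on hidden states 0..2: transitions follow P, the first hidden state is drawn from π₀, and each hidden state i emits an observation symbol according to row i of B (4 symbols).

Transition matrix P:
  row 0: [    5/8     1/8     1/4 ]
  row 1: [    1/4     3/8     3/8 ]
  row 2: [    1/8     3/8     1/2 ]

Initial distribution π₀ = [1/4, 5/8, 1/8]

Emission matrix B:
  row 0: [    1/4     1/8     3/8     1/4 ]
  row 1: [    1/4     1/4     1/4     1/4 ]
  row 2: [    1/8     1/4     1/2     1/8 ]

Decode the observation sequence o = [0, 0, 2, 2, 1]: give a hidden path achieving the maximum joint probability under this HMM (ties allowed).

path = [1, 1, 2, 2, 2]

t=0: δ = [6.250e-02, 1.562e-01, 1.562e-02]  (obs o_0=0)
t=1: δ = [9.766e-03, 1.465e-02, 7.324e-03]  ψ = [0, 1, 1]  (obs o_1=0)
t=2: δ = [2.289e-03, 1.373e-03, 2.747e-03]  ψ = [0, 1, 1]  (obs o_2=2)
t=3: δ = [5.364e-04, 2.575e-04, 6.866e-04]  ψ = [0, 2, 2]  (obs o_3=2)
t=4: δ = [4.191e-05, 6.437e-05, 8.583e-05]  ψ = [0, 2, 2]  (obs o_4=1)
backtrack: best end state = 2; path = [1, 1, 2, 2, 2]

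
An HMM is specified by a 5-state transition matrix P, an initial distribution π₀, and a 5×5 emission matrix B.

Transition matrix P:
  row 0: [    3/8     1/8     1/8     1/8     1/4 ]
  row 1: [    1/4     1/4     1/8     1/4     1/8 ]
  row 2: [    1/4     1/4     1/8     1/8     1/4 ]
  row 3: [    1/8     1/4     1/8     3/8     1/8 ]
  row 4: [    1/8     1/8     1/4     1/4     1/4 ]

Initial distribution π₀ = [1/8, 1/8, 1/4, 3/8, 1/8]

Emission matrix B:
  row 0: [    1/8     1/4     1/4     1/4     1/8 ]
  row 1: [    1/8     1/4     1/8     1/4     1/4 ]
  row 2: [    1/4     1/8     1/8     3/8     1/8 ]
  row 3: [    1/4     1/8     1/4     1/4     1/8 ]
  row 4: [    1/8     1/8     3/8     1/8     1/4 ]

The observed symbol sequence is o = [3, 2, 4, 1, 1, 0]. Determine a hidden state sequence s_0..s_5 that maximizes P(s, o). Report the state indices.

t=0: δ = [3.125e-02, 3.125e-02, 9.375e-02, 9.375e-02, 1.562e-02]  (obs o_0=3)
t=1: δ = [5.859e-03, 2.930e-03, 1.465e-03, 8.789e-03, 8.789e-03]  ψ = [2, 2, 2, 3, 2]  (obs o_1=2)
t=2: δ = [2.747e-04, 5.493e-04, 2.747e-04, 4.120e-04, 5.493e-04]  ψ = [0, 3, 4, 3, 4]  (obs o_2=4)
t=3: δ = [3.433e-05, 3.433e-05, 1.717e-05, 1.931e-05, 1.717e-05]  ψ = [1, 1, 4, 3, 4]  (obs o_3=1)
t=4: δ = [3.219e-06, 2.146e-06, 5.364e-07, 1.073e-06, 1.073e-06]  ψ = [0, 1, 0, 1, 0]  (obs o_4=1)
t=5: δ = [1.509e-07, 6.706e-08, 1.006e-07, 1.341e-07, 1.006e-07]  ψ = [0, 1, 0, 1, 0]  (obs o_5=0)
backtrack: best end state = 0; path = [3, 3, 1, 0, 0, 0]

path = [3, 3, 1, 0, 0, 0]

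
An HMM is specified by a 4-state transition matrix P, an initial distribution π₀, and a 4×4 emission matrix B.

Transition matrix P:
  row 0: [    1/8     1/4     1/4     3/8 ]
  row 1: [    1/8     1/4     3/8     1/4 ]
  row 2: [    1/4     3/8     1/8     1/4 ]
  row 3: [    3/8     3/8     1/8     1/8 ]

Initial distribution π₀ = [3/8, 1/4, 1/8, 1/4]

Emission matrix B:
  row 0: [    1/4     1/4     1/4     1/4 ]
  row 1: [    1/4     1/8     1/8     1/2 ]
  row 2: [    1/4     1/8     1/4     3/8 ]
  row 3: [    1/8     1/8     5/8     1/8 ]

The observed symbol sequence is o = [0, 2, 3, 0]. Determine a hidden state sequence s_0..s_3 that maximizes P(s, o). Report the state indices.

t=0: δ = [9.375e-02, 6.250e-02, 3.125e-02, 3.125e-02]  (obs o_0=0)
t=1: δ = [2.930e-03, 2.930e-03, 5.859e-03, 2.197e-02]  ψ = [0, 0, 0, 0]  (obs o_1=2)
t=2: δ = [2.060e-03, 4.120e-03, 1.030e-03, 3.433e-04]  ψ = [3, 3, 3, 3]  (obs o_2=3)
t=3: δ = [1.287e-04, 2.575e-04, 3.862e-04, 1.287e-04]  ψ = [1, 1, 1, 1]  (obs o_3=0)
backtrack: best end state = 2; path = [0, 3, 1, 2]

path = [0, 3, 1, 2]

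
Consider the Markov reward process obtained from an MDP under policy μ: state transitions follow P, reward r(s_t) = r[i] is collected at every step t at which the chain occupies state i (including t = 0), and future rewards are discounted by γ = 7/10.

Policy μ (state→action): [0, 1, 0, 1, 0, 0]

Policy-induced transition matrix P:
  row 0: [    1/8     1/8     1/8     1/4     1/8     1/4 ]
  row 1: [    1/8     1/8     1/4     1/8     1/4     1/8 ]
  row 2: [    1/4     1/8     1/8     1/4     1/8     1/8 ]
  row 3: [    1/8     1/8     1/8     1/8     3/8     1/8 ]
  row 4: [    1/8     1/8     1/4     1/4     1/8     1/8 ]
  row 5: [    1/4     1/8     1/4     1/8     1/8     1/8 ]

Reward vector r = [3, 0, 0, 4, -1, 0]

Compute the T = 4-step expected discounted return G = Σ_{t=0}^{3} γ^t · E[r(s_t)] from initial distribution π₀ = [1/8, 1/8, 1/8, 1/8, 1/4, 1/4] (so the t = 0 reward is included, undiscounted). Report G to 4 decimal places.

G = 2.2937

t=0: π = [0.1250, 0.1250, 0.1250, 0.1250, 0.2500, 0.2500], E[r] = 0.6250, γ^t·E[r] = 0.625000, running G = 0.625000
t=1: π = [0.1719, 0.1250, 0.2031, 0.1875, 0.1719, 0.1406], E[r] = 1.0938, γ^t·E[r] = 0.765625, running G = 1.390625
t=2: π = [0.1680, 0.1250, 0.1797, 0.1934, 0.1875, 0.1465], E[r] = 1.0898, γ^t·E[r] = 0.534023, running G = 1.924648
t=3: π = [0.1658, 0.1250, 0.1824, 0.1919, 0.1890, 0.1460], E[r] = 1.0759, γ^t·E[r] = 0.369043, running G = 2.293692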